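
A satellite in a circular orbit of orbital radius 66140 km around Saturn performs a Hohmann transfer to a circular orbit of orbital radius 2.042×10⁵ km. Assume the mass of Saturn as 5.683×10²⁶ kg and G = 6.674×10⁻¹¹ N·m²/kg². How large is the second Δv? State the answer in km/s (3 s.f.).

Δv ≈ 4.10 km/s

μ = GM = 6.674×10⁻¹¹ × 5.683×10²⁶ = 3.793×10¹⁶ m³/s².
r₁ = 66140 km = 6.614×10⁷ m.
r₂ = 2.042×10⁵ km = 2.042×10⁸ m.
Transfer ellipse a_t = (r₁ + r₂)/2 = 1.352×10⁸ m.
At r₁: circular v_c1 = √(μ/r₁) = 23950 m/s; transfer-perikrone v_p = √[μ(2/r₁ − 1/a_t)] = 29430 m/s.
At r₂: circular v_c2 = √(μ/r₂) = 13630 m/s; transfer-apokrone v_a = √[μ(2/r₂ − 1/a_t)] = 9533 m/s.
Δv₂ = v_c2 − v_a = 4095 m/s.
= 4.095 km/s.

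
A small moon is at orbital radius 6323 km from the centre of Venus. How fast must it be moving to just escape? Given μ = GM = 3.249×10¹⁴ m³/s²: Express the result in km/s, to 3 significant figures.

r = 6323 km = 6.323×10⁶ m.
Escape speed v_esc = √(2μ/r) = √(2 × 3.249×10¹⁴ / 6.323×10⁶) = √(1.028×10⁸) = 10140 m/s.
= 10.14 km/s.

v_esc ≈ 10.1 km/s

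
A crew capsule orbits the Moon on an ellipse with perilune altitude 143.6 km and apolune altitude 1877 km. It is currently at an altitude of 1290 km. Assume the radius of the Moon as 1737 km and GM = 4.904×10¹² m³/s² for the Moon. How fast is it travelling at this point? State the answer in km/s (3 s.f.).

v ≈ 1.21 km/s

r_p = 1737 + 143.6 = 1880.6 km = 1.8806×10⁶ m.
r_a = 1737 + 1877 = 3614.0 km = 3.6140×10⁶ m.
r = 1737 + 1290 = 3027.0 km = 3.027×10⁶ m.
Semi-major axis a = (r_p + r_a)/2 = 2747.3 km = 2.747×10⁶ m.
Vis-viva: v² = μ(2/r − 1/a) = 4.904×10¹² × (6.607×10⁻⁷ − 3.640×10⁻⁷) = 1.455×10⁶ m²/s².
v = 1206 m/s = 1.206 km/s.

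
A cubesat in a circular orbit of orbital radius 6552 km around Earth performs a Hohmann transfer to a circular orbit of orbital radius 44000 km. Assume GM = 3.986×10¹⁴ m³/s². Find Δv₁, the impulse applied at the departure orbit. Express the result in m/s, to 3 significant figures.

Δv ≈ 2490 m/s

r₁ = 6552 km = 6.552×10⁶ m.
r₂ = 44000 km = 4.400×10⁷ m.
Transfer ellipse a_t = (r₁ + r₂)/2 = 2.528×10⁷ m.
At r₁: circular v_c1 = √(μ/r₁) = 7800 m/s; transfer-perigee v_p = √[μ(2/r₁ − 1/a_t)] = 10290 m/s.
Δv₁ = v_p − v_c1 = 2491 m/s.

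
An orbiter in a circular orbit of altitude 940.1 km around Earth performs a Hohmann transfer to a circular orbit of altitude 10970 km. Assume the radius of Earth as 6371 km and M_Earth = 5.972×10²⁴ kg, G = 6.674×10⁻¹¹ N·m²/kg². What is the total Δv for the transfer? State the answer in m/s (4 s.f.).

Δv_total ≈ 2476 m/s

μ = GM = 6.674×10⁻¹¹ × 5.972×10²⁴ = 3.986×10¹⁴ m³/s².
r₁ = 6371 + 940.1 = 7311.1 km = 7.3111×10⁶ m.
r₂ = 6371 + 10970 = 17341 km = 1.7341×10⁷ m.
Transfer ellipse a_t = (r₁ + r₂)/2 = 1.233×10⁷ m.
At r₁: circular v_c1 = √(μ/r₁) = 7383 m/s; transfer-perigee v_p = √[μ(2/r₁ − 1/a_t)] = 8758 m/s.
Δv₁ = v_p − v_c1 = 1374 m/s.
At r₂: circular v_c2 = √(μ/r₂) = 4794 m/s; transfer-apogee v_a = √[μ(2/r₂ − 1/a_t)] = 3692 m/s.
Δv₂ = v_c2 − v_a = 1102 m/s.
Total Δv = Δv₁ + Δv₂ = 2476 m/s.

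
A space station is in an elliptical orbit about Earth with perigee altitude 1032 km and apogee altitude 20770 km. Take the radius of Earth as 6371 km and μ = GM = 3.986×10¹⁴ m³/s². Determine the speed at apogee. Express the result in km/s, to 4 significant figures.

r_p = 6371 + 1032 = 7403.0 km = 7.4030×10⁶ m.
r_a = 6371 + 20770 = 27141 km = 2.7141×10⁷ m.
Semi-major axis a = (r_p + r_a)/2 = 17272 km = 1.727×10⁷ m.
Vis-viva: v² = μ(2/r − 1/a) = 3.986×10¹⁴ × (7.369×10⁻⁸ − 5.790×10⁻⁸) = 6.295×10⁶ m²/s².
v = 2509 m/s = 2.509 km/s.

v ≈ 2.509 km/s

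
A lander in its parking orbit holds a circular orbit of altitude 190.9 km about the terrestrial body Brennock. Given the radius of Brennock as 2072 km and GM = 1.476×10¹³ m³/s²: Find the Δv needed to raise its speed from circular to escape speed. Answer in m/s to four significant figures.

r = 2072 + 190.9 = 2262.9 km = 2.2629×10⁶ m.
Circular speed v_c = √(μ/r) = 2554 m/s.
Escape speed v_esc = √(2μ/r) = √2 × v_c = 3612 m/s.
Δv = v_esc − v_c = 1058 m/s.

Δv ≈ 1058 m/s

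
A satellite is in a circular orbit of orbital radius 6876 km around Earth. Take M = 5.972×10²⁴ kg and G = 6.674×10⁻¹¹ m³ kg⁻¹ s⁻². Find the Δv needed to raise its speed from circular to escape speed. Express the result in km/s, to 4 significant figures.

μ = GM = 6.674×10⁻¹¹ × 5.972×10²⁴ = 3.986×10¹⁴ m³/s².
r = 6876 km = 6.876×10⁶ m.
Circular speed v_c = √(μ/r) = 7614 m/s.
Escape speed v_esc = √(2μ/r) = √2 × v_c = 10770 m/s.
Δv = v_esc − v_c = 3154 m/s = 3.154 km/s.

Δv ≈ 3.154 km/s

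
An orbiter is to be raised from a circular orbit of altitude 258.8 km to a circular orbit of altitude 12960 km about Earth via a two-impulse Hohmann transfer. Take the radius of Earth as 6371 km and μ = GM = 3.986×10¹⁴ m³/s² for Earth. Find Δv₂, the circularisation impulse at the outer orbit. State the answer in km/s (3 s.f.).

r₁ = 6371 + 258.8 = 6629.8 km = 6.6298×10⁶ m.
r₂ = 6371 + 12960 = 19331 km = 1.9331×10⁷ m.
Transfer ellipse a_t = (r₁ + r₂)/2 = 1.298×10⁷ m.
At r₁: circular v_c1 = √(μ/r₁) = 7754 m/s; transfer-perigee v_p = √[μ(2/r₁ − 1/a_t)] = 9462 m/s.
At r₂: circular v_c2 = √(μ/r₂) = 4541 m/s; transfer-apogee v_a = √[μ(2/r₂ − 1/a_t)] = 3245 m/s.
Δv₂ = v_c2 − v_a = 1296 m/s.
= 1.296 km/s.

Δv ≈ 1.30 km/s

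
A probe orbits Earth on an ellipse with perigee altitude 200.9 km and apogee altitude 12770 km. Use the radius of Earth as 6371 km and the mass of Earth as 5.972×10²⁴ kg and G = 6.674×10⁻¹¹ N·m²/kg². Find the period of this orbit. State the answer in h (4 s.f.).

μ = GM = 6.674×10⁻¹¹ × 5.972×10²⁴ = 3.986×10¹⁴ m³/s².
r_p = 6371 + 200.9 = 6571.9 km = 6.5719×10⁶ m.
r_a = 6371 + 12770 = 19141 km = 1.9141×10⁷ m.
Semi-major axis a = (r_p + r_a)/2 = (6571.9 + 19141)/2 = 12856 km = 1.286×10⁷ m.
By Kepler's third law T = 2π√(a³/μ) = 2π × 2.309×10³ = 1.451×10⁴ s.
= 4.030 h.

T ≈ 4.030 h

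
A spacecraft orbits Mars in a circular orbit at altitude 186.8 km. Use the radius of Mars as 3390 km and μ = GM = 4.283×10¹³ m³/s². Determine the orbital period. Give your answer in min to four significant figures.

T ≈ 108.2 min

r = 3390 + 186.8 = 3576.8 km = 3.5768×10⁶ m.
Kepler's third law: T = 2π√(r³/μ) = 2π√((3.577×10⁶)³ / 4.283×10¹³).
r³/μ = 1.068×10⁶ s², so T = 2π × 1.034×10³ = 6.495×10³ s.
Converting: 6.495×10³ s ÷ 60.00 = 108.2 min.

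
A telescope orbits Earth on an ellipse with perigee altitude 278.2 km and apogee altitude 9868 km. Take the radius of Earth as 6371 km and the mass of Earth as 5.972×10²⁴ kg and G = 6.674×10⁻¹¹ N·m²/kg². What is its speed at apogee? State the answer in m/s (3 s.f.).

μ = GM = 6.674×10⁻¹¹ × 5.972×10²⁴ = 3.986×10¹⁴ m³/s².
r_p = 6371 + 278.2 = 6649.2 km = 6.6492×10⁶ m.
r_a = 6371 + 9868 = 16239 km = 1.6239×10⁷ m.
Semi-major axis a = (r_p + r_a)/2 = 11444 km = 1.144×10⁷ m.
Vis-viva: v² = μ(2/r − 1/a) = 3.986×10¹⁴ × (1.232×10⁻⁷ − 8.738×10⁻⁸) = 1.426×10⁷ m²/s².
v = 3776 m/s.

v ≈ 3780 m/s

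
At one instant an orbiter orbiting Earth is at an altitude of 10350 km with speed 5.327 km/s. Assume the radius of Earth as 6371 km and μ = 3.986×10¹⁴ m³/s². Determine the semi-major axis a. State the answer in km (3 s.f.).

r = 6371 + 10350 = 16721 km = 1.672×10⁷ m.
Specific orbital energy ε = v²/2 − μ/r = (5327)²/2 − 3.986×10¹⁴/1.672×10⁷ = -9.650×10⁶ J/kg.
Since ε = −μ/(2a), a = −μ/(2ε) = 2.065×10⁷ m = 20653 km.

a ≈ 20700 km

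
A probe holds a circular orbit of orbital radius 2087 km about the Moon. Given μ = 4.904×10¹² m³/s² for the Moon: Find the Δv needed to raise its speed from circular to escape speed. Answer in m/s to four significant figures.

Δv ≈ 634.9 m/s

r = 2087 km = 2.087×10⁶ m.
Circular speed v_c = √(μ/r) = 1533 m/s.
Escape speed v_esc = √(2μ/r) = √2 × v_c = 2168 m/s.
Δv = v_esc − v_c = 634.9 m/s.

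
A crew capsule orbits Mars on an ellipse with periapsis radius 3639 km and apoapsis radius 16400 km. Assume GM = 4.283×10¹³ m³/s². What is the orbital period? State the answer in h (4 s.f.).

T ≈ 8.458 h

Semi-major axis a = (r_p + r_a)/2 = (3639.0 + 16400)/2 = 10020 km = 1.002×10⁷ m.
By Kepler's third law T = 2π√(a³/μ) = 2π × 4.846×10³ = 3.045×10⁴ s.
= 8.458 h.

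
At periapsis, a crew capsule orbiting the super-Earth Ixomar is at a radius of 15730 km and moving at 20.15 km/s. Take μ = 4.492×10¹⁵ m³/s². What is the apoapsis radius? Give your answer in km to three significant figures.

apoapsis radius ≈ 38700 km

r_p = 1.573×10⁷ m.
Specific energy ε = v²/2 − μ/r = -8.256×10⁷ J/kg, so a = −μ/(2ε) = 2.721×10⁷ m.
The apsides satisfy r_p + r_a = 2a, so the apoapsis radius is 2a − r_p = 3.868×10⁷ m = 38680 km.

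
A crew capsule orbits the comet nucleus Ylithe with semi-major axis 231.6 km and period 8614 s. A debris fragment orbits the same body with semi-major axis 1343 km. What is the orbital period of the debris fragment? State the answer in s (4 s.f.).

Kepler's third law: T² ∝ a³, so T₂ = T₁ (a₂/a₁)^(3/2).
a₂/a₁ = 5.799, (a₂/a₁)^(3/2) = 13.96.
T₂ = 8614 × 13.96 = 1.203×10⁵ s.

T₂ ≈ 1.203×10⁵ s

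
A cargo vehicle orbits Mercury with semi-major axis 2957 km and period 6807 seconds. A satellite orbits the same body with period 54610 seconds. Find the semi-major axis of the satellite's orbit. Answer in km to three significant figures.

Kepler's third law: a³ ∝ T², so a₂ = a₁ (T₂/T₁)^(2/3).
T₂/T₁ = 8.023, (T₂/T₁)^(2/3) = 4.008.
a₂ = 2957 × 4.008 = 11850 km.

a₂ ≈ 11900 km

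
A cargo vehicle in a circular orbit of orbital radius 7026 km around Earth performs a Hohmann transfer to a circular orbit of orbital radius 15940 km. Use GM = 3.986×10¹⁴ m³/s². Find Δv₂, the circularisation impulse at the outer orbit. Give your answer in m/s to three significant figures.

r₁ = 7026 km = 7.026×10⁶ m.
r₂ = 15940 km = 1.594×10⁷ m.
Transfer ellipse a_t = (r₁ + r₂)/2 = 1.148×10⁷ m.
At r₁: circular v_c1 = √(μ/r₁) = 7532 m/s; transfer-perigee v_p = √[μ(2/r₁ − 1/a_t)] = 8874 m/s.
At r₂: circular v_c2 = √(μ/r₂) = 5001 m/s; transfer-apogee v_a = √[μ(2/r₂ − 1/a_t)] = 3912 m/s.
Δv₂ = v_c2 − v_a = 1089 m/s.

Δv ≈ 1090 m/s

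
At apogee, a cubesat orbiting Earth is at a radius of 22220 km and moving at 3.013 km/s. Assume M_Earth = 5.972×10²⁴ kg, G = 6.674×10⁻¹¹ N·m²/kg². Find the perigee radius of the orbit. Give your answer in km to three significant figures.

perigee radius ≈ 7530 km

μ = GM = 6.674×10⁻¹¹ × 5.972×10²⁴ = 3.986×10¹⁴ m³/s².
r_a = 2.222×10⁷ m.
Specific energy ε = v²/2 − μ/r = -1.340×10⁷ J/kg, so a = −μ/(2ε) = 1.487×10⁷ m.
The apsides satisfy r_p + r_a = 2a, so the perigee radius is 2a − r_a = 7.528×10⁶ m = 7527.6 km.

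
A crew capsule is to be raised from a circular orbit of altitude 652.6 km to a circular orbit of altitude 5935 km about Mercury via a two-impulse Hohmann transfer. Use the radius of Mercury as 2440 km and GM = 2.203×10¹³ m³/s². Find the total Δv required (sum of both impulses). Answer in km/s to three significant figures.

r₁ = 2440 + 652.6 = 3092.6 km = 3.0926×10⁶ m.
r₂ = 2440 + 5935 = 8375.0 km = 8.3750×10⁶ m.
Transfer ellipse a_t = (r₁ + r₂)/2 = 5.734×10⁶ m.
At r₁: circular v_c1 = √(μ/r₁) = 2669 m/s; transfer-periherm v_p = √[μ(2/r₁ − 1/a_t)] = 3226 m/s.
Δv₁ = v_p − v_c1 = 556.7 m/s.
At r₂: circular v_c2 = √(μ/r₂) = 1622 m/s; transfer-apoherm v_a = √[μ(2/r₂ − 1/a_t)] = 1191 m/s.
Δv₂ = v_c2 − v_a = 430.7 m/s.
Total Δv = Δv₁ + Δv₂ = 987.4 m/s = 0.9874 km/s.

Δv_total ≈ 0.987 km/s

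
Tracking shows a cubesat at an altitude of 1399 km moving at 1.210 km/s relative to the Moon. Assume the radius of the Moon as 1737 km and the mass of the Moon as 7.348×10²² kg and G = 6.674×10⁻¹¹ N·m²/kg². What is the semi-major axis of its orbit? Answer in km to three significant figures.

μ = GM = 6.674×10⁻¹¹ × 7.348×10²² = 4.904×10¹² m³/s².
r = 1737 + 1399 = 3136.0 km = 3.136×10⁶ m.
Specific orbital energy ε = v²/2 − μ/r = (1210)²/2 − 4.904×10¹²/3.136×10⁶ = -8.317×10⁵ J/kg.
Since ε = −μ/(2a), a = −μ/(2ε) = 2.948×10⁶ m = 2948.1 km.

a ≈ 2950 km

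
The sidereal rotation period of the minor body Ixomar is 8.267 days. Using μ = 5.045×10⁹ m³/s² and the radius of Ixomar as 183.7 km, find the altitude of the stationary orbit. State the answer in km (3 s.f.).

T = 8.267 days = 7.143×10⁵ s.
A synchronous orbit has period T, so by Kepler's third law a = (μT²/4π²)^(1/3).
μT²/4π² = 5.045×10⁹ × (7.143×10⁵)² / 39.48 = 6.520×10¹⁹ m³.
a = 4.025×10⁶ m = 4024.8 km.
Altitude h = a − R = 4024.8 − 183.7 = 3841.1 km.

h_sync ≈ 3840 km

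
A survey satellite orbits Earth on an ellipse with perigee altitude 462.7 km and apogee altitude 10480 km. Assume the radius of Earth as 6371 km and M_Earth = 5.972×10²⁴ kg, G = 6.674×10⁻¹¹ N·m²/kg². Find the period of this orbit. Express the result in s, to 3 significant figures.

μ = GM = 6.674×10⁻¹¹ × 5.972×10²⁴ = 3.986×10¹⁴ m³/s².
r_p = 6371 + 462.7 = 6833.7 km = 6.8337×10⁶ m.
r_a = 6371 + 10480 = 16851 km = 1.6851×10⁷ m.
Semi-major axis a = (r_p + r_a)/2 = (6833.7 + 16851)/2 = 11842 km = 1.184×10⁷ m.
By Kepler's third law T = 2π√(a³/μ) = 2π × 2.041×10³ = 1.283×10⁴ s.

T ≈ 12800 s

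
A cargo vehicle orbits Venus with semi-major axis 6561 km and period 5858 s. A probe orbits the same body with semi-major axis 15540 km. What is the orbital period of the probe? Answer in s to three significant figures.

Kepler's third law: T² ∝ a³, so T₂ = T₁ (a₂/a₁)^(3/2).
a₂/a₁ = 2.369, (a₂/a₁)^(3/2) = 3.645.
T₂ = 5858 × 3.645 = 21350 s.

T₂ ≈ 21400 s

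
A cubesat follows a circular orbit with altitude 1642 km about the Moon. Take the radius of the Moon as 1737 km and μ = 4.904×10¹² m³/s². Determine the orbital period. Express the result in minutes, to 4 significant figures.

T ≈ 293.7 minutes

r = 1737 + 1642 = 3379.0 km = 3.3790×10⁶ m.
Kepler's third law: T = 2π√(r³/μ) = 2π√((3.379×10⁶)³ / 4.904×10¹²).
r³/μ = 7.867×10⁶ s², so T = 2π × 2.805×10³ = 1.762×10⁴ s.
Converting: 1.762×10⁴ s ÷ 60.00 = 293.7 minutes.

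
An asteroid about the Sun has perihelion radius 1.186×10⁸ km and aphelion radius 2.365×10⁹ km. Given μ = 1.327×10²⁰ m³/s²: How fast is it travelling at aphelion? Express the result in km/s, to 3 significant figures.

v ≈ 2.31 km/s

Semi-major axis a = (r_p + r_a)/2 = 1.2418×10⁹ km = 1.242×10¹² m.
Vis-viva: v² = μ(2/r − 1/a) = 1.327×10²⁰ × (8.457×10⁻¹³ − 8.053×10⁻¹³) = 5.359×10⁶ m²/s².
v = 2315 m/s = 2.315 km/s.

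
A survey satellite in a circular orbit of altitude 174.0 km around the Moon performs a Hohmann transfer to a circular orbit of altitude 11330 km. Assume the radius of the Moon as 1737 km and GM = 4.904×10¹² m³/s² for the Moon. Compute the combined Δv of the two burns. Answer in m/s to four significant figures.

r₁ = 1737 + 174.0 = 1911.0 km = 1.9110×10⁶ m.
r₂ = 1737 + 11330 = 13067 km = 1.3067×10⁷ m.
Transfer ellipse a_t = (r₁ + r₂)/2 = 7.489×10⁶ m.
At r₁: circular v_c1 = √(μ/r₁) = 1602 m/s; transfer-perilune v_p = √[μ(2/r₁ − 1/a_t)] = 2116 m/s.
Δv₁ = v_p − v_c1 = 514.1 m/s.
At r₂: circular v_c2 = √(μ/r₂) = 612.6 m/s; transfer-apolune v_a = √[μ(2/r₂ − 1/a_t)] = 309.5 m/s.
Δv₂ = v_c2 − v_a = 303.2 m/s.
Total Δv = Δv₁ + Δv₂ = 817.2 m/s.

Δv_total ≈ 817.2 m/s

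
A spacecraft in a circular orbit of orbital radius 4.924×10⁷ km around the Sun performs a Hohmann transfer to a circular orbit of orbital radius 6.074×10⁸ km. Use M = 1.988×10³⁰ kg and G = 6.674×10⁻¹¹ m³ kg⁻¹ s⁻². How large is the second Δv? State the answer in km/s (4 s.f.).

μ = GM = 6.674×10⁻¹¹ × 1.988×10³⁰ = 1.327×10²⁰ m³/s².
r₁ = 4.924×10⁷ km = 4.924×10¹⁰ m.
r₂ = 6.074×10⁸ km = 6.074×10¹¹ m.
Transfer ellipse a_t = (r₁ + r₂)/2 = 3.283×10¹¹ m.
At r₁: circular v_c1 = √(μ/r₁) = 51910 m/s; transfer-perihelion v_p = √[μ(2/r₁ − 1/a_t)] = 70600 m/s.
At r₂: circular v_c2 = √(μ/r₂) = 14780 m/s; transfer-aphelion v_a = √[μ(2/r₂ − 1/a_t)] = 5724 m/s.
Δv₂ = v_c2 − v_a = 9056 m/s.
= 9.056 km/s.

Δv ≈ 9.056 km/s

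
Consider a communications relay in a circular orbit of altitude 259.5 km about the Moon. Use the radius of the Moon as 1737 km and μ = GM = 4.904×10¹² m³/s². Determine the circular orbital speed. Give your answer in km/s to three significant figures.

r = 1737 + 259.5 = 1996.5 km = 1.9965×10⁶ m.
For a circular orbit v = √(μ/r) = √(4.904×10¹² / 1.996×10⁶) = √(2.456×10⁶) = 1567 m/s.
That is 1.567 km/s.

v ≈ 1.57 km/s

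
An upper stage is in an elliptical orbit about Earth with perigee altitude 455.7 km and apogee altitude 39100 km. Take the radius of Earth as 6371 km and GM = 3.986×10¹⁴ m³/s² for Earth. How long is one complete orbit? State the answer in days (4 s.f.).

T ≈ 0.4871 days

r_p = 6371 + 455.7 = 6826.7 km = 6.8267×10⁶ m.
r_a = 6371 + 39100 = 45471 km = 4.5471×10⁷ m.
Semi-major axis a = (r_p + r_a)/2 = (6826.7 + 45471)/2 = 26149 km = 2.615×10⁷ m.
By Kepler's third law T = 2π√(a³/μ) = 2π × 6.697×10³ = 4.208×10⁴ s.
= 0.4871 days.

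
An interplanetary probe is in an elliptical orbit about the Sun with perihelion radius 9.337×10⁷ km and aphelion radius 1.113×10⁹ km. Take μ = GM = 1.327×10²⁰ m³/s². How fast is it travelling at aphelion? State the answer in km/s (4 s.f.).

Semi-major axis a = (r_p + r_a)/2 = 6.0318×10⁸ km = 6.032×10¹¹ m.
Vis-viva: v² = μ(2/r − 1/a) = 1.327×10²⁰ × (1.797×10⁻¹² − 1.658×10⁻¹²) = 1.846×10⁷ m²/s².
v = 4296 m/s = 4.296 km/s.

v ≈ 4.296 km/s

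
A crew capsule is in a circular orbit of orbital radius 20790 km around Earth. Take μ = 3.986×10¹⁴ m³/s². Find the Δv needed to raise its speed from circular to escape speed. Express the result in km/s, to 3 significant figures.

Δv ≈ 1.81 km/s

r = 20790 km = 2.079×10⁷ m.
Circular speed v_c = √(μ/r) = 4379 m/s.
Escape speed v_esc = √(2μ/r) = √2 × v_c = 6192 m/s.
Δv = v_esc − v_c = 1814 m/s = 1.814 km/s.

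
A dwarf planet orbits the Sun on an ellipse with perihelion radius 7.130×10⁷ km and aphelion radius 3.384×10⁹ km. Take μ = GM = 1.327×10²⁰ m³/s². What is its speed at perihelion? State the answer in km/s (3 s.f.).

v ≈ 60.4 km/s

Semi-major axis a = (r_p + r_a)/2 = 1.7276×10⁹ km = 1.728×10¹² m.
Vis-viva: v² = μ(2/r − 1/a) = 1.327×10²⁰ × (2.805×10⁻¹¹ − 5.788×10⁻¹³) = 3.645×10⁹ m²/s².
v = 60380 m/s = 60.38 km/s.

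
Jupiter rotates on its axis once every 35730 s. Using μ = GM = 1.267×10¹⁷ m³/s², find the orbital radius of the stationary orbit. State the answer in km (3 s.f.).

r_sync ≈ 1.60×10⁵ km

A synchronous orbit has period T, so by Kepler's third law a = (μT²/4π²)^(1/3).
μT²/4π² = 1.267×10¹⁷ × (3.573×10⁴)² / 39.48 = 4.097×10²⁴ m³.
a = 1.600×10⁸ m = 1.6002×10⁵ km.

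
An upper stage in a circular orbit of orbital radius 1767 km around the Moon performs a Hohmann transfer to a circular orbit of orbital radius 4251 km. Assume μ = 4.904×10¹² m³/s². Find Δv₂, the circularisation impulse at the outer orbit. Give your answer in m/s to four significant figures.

Δv ≈ 251.0 m/s

r₁ = 1767 km = 1.767×10⁶ m.
r₂ = 4251 km = 4.251×10⁶ m.
Transfer ellipse a_t = (r₁ + r₂)/2 = 3.009×10⁶ m.
At r₁: circular v_c1 = √(μ/r₁) = 1666 m/s; transfer-perilune v_p = √[μ(2/r₁ − 1/a_t)] = 1980 m/s.
At r₂: circular v_c2 = √(μ/r₂) = 1074 m/s; transfer-apolune v_a = √[μ(2/r₂ − 1/a_t)] = 823.1 m/s.
Δv₂ = v_c2 − v_a = 251.0 m/s.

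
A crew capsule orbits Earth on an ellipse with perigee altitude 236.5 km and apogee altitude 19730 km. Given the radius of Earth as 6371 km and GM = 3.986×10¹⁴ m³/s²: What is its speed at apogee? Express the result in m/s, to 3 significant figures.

v ≈ 2480 m/s

r_p = 6371 + 236.5 = 6607.5 km = 6.6075×10⁶ m.
r_a = 6371 + 19730 = 26101 km = 2.6101×10⁷ m.
Semi-major axis a = (r_p + r_a)/2 = 16354 km = 1.635×10⁷ m.
Vis-viva: v² = μ(2/r − 1/a) = 3.986×10¹⁴ × (7.663×10⁻⁸ − 6.115×10⁻⁸) = 6.170×10⁶ m²/s².
v = 2484 m/s.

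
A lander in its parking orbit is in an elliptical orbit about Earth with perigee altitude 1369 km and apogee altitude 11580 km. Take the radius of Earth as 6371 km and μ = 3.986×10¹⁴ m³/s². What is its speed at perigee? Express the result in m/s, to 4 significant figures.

v ≈ 8483 m/s

r_p = 6371 + 1369 = 7740.0 km = 7.7400×10⁶ m.
r_a = 6371 + 11580 = 17951 km = 1.7951×10⁷ m.
Semi-major axis a = (r_p + r_a)/2 = 12846 km = 1.285×10⁷ m.
Vis-viva: v² = μ(2/r − 1/a) = 3.986×10¹⁴ × (2.584×10⁻⁷ − 7.785×10⁻⁸) = 7.197×10⁷ m²/s².
v = 8483 m/s.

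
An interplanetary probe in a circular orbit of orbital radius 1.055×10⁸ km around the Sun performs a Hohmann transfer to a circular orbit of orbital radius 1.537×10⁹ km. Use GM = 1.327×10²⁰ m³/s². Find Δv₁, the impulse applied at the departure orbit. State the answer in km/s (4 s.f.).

Δv ≈ 13.05 km/s

r₁ = 1.055×10⁸ km = 1.055×10¹¹ m.
r₂ = 1.537×10⁹ km = 1.537×10¹² m.
Transfer ellipse a_t = (r₁ + r₂)/2 = 8.212×10¹¹ m.
At r₁: circular v_c1 = √(μ/r₁) = 35470 m/s; transfer-perihelion v_p = √[μ(2/r₁ − 1/a_t)] = 48520 m/s.
Δv₁ = v_p − v_c1 = 13050 m/s.
= 13.05 km/s.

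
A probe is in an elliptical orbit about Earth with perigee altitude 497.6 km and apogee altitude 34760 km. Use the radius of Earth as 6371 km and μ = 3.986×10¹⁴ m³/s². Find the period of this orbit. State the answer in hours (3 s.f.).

r_p = 6371 + 497.6 = 6868.6 km = 6.8686×10⁶ m.
r_a = 6371 + 34760 = 41131 km = 4.1131×10⁷ m.
Semi-major axis a = (r_p + r_a)/2 = (6868.6 + 41131)/2 = 24000 km = 2.400×10⁷ m.
By Kepler's third law T = 2π√(a³/μ) = 2π × 5.889×10³ = 3.700×10⁴ s.
= 10.28 hours.

T ≈ 10.3 hours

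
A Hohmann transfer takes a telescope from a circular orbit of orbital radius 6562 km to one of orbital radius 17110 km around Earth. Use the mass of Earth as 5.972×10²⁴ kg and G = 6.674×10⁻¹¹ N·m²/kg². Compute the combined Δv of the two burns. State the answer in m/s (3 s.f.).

Δv_total ≈ 2810 m/s

μ = GM = 6.674×10⁻¹¹ × 5.972×10²⁴ = 3.986×10¹⁴ m³/s².
r₁ = 6562 km = 6.562×10⁶ m.
r₂ = 17110 km = 1.711×10⁷ m.
Transfer ellipse a_t = (r₁ + r₂)/2 = 1.184×10⁷ m.
At r₁: circular v_c1 = √(μ/r₁) = 7794 m/s; transfer-perigee v_p = √[μ(2/r₁ − 1/a_t)] = 9370 m/s.
Δv₁ = v_p − v_c1 = 1577 m/s.
At r₂: circular v_c2 = √(μ/r₂) = 4826 m/s; transfer-apogee v_a = √[μ(2/r₂ − 1/a_t)] = 3594 m/s.
Δv₂ = v_c2 − v_a = 1233 m/s.
Total Δv = Δv₁ + Δv₂ = 2810 m/s.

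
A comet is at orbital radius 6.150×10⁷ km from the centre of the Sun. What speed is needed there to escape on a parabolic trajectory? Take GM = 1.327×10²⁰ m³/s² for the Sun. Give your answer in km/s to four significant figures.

r = 6.150×10⁷ km = 6.150×10¹⁰ m.
Escape speed v_esc = √(2μ/r) = √(2 × 1.327×10²⁰ / 6.150×10¹⁰) = √(4.315×10⁹) = 65690 m/s.
= 65.69 km/s.

v_esc ≈ 65.69 km/s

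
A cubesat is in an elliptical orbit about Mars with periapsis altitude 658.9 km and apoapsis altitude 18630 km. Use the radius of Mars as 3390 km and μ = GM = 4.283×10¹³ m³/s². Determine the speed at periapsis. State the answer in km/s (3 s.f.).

r_p = 3390 + 658.9 = 4048.9 km = 4.0489×10⁶ m.
r_a = 3390 + 18630 = 22020 km = 2.2020×10⁷ m.
Semi-major axis a = (r_p + r_a)/2 = 13034 km = 1.303×10⁷ m.
Vis-viva: v² = μ(2/r − 1/a) = 4.283×10¹³ × (4.940×10⁻⁷ − 7.672×10⁻⁸) = 1.787×10⁷ m²/s².
v = 4227 m/s = 4.227 km/s.

v ≈ 4.23 km/s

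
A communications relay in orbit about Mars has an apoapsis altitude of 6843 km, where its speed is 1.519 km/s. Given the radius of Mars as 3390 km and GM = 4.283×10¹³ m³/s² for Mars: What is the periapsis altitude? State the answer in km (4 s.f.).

periapsis altitude ≈ 503.9 km

r_a = 3390 + 6843 = 10233 km = 1.023×10⁷ m.
Specific energy ε = v²/2 − μ/r = -3.032×10⁶ J/kg, so a = −μ/(2ε) = 7.063×10⁶ m.
The apsides satisfy r_p + r_a = 2a, so the periapsis radius is 2a − r_a = 3.894×10⁶ m = 3893.9 km.
Periapsis altitude = 3893.9 − 3390 = 503.93 km.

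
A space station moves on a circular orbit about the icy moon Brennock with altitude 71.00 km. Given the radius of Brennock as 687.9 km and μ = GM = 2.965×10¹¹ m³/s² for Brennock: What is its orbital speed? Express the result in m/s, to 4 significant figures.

v ≈ 625.1 m/s

r = 687.9 + 71.00 = 758.90 km = 7.5890×10⁵ m.
For a circular orbit v = √(μ/r) = √(2.965×10¹¹ / 7.589×10⁵) = √(3.907×10⁵) = 625.1 m/s.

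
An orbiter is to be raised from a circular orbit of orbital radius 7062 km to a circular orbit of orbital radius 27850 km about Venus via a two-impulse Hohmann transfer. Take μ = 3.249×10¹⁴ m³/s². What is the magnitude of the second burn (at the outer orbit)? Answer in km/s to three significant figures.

Δv ≈ 1.24 km/s

r₁ = 7062 km = 7.062×10⁶ m.
r₂ = 27850 km = 2.785×10⁷ m.
Transfer ellipse a_t = (r₁ + r₂)/2 = 1.746×10⁷ m.
At r₁: circular v_c1 = √(μ/r₁) = 6783 m/s; transfer-periapsis v_p = √[μ(2/r₁ − 1/a_t)] = 8567 m/s.
At r₂: circular v_c2 = √(μ/r₂) = 3416 m/s; transfer-apoapsis v_a = √[μ(2/r₂ − 1/a_t)] = 2172 m/s.
Δv₂ = v_c2 − v_a = 1243 m/s.
= 1.243 km/s.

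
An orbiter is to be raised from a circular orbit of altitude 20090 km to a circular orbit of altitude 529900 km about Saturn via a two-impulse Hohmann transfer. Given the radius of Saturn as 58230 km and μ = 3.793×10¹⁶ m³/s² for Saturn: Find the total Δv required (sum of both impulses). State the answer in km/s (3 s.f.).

Δv_total ≈ 11.4 km/s

r₁ = 58230 + 20090 = 78320 km = 7.8320×10⁷ m.
r₂ = 58230 + 529900 = 588130 km = 5.8813×10⁸ m.
Transfer ellipse a_t = (r₁ + r₂)/2 = 3.332×10⁸ m.
At r₁: circular v_c1 = √(μ/r₁) = 22010 m/s; transfer-perikrone v_p = √[μ(2/r₁ − 1/a_t)] = 29240 m/s.
Δv₁ = v_p − v_c1 = 7230 m/s.
At r₂: circular v_c2 = √(μ/r₂) = 8031 m/s; transfer-apokrone v_a = √[μ(2/r₂ − 1/a_t)] = 3893 m/s.
Δv₂ = v_c2 − v_a = 4137 m/s.
Total Δv = Δv₁ + Δv₂ = 11370 m/s = 11.37 km/s.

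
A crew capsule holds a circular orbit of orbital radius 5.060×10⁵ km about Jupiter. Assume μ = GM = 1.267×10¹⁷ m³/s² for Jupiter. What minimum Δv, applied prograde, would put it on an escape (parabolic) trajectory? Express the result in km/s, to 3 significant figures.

r = 5.060×10⁵ km = 5.060×10⁸ m.
Circular speed v_c = √(μ/r) = 15820 m/s.
Escape speed v_esc = √(2μ/r) = √2 × v_c = 22380 m/s.
Δv = v_esc − v_c = 6554 m/s = 6.554 km/s.

Δv ≈ 6.55 km/s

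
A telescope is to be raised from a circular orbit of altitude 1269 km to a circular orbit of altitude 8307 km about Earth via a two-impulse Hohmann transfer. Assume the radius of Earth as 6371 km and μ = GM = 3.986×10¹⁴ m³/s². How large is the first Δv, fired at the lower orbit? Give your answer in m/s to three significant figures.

r₁ = 6371 + 1269 = 7640.0 km = 7.6400×10⁶ m.
r₂ = 6371 + 8307 = 14678 km = 1.4678×10⁷ m.
Transfer ellipse a_t = (r₁ + r₂)/2 = 1.116×10⁷ m.
At r₁: circular v_c1 = √(μ/r₁) = 7223 m/s; transfer-perigee v_p = √[μ(2/r₁ − 1/a_t)] = 8284 m/s.
Δv₁ = v_p − v_c1 = 1061 m/s.

Δv ≈ 1060 m/s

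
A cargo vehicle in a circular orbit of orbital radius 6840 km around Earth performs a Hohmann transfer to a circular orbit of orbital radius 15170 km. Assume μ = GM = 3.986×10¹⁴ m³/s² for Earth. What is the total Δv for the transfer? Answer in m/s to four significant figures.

r₁ = 6840 km = 6.840×10⁶ m.
r₂ = 15170 km = 1.517×10⁷ m.
Transfer ellipse a_t = (r₁ + r₂)/2 = 1.100×10⁷ m.
At r₁: circular v_c1 = √(μ/r₁) = 7634 m/s; transfer-perigee v_p = √[μ(2/r₁ − 1/a_t)] = 8963 m/s.
Δv₁ = v_p − v_c1 = 1329 m/s.
At r₂: circular v_c2 = √(μ/r₂) = 5126 m/s; transfer-apogee v_a = √[μ(2/r₂ − 1/a_t)] = 4041 m/s.
Δv₂ = v_c2 − v_a = 1085 m/s.
Total Δv = Δv₁ + Δv₂ = 2414 m/s.

Δv_total ≈ 2414 m/s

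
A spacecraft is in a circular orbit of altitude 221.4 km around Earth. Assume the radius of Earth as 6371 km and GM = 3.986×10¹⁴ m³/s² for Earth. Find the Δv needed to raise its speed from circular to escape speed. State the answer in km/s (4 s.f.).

r = 6371 + 221.4 = 6592.4 km = 6.5924×10⁶ m.
Circular speed v_c = √(μ/r) = 7776 m/s.
Escape speed v_esc = √(2μ/r) = √2 × v_c = 11000 m/s.
Δv = v_esc − v_c = 3221 m/s = 3.221 km/s.

Δv ≈ 3.221 km/s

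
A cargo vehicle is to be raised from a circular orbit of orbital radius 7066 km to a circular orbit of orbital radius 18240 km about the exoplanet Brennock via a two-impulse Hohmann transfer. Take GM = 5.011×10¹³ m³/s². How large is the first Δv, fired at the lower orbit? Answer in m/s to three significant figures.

r₁ = 7066 km = 7.066×10⁶ m.
r₂ = 18240 km = 1.824×10⁷ m.
Transfer ellipse a_t = (r₁ + r₂)/2 = 1.265×10⁷ m.
At r₁: circular v_c1 = √(μ/r₁) = 2663 m/s; transfer-periapsis v_p = √[μ(2/r₁ − 1/a_t)] = 3197 m/s.
Δv₁ = v_p − v_c1 = 534.3 m/s.

Δv ≈ 534 m/s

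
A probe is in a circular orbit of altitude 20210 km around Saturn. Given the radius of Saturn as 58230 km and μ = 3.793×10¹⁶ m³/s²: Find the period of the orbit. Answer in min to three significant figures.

r = 58230 + 20210 = 78440 km = 7.8440×10⁷ m.
Kepler's third law: T = 2π√(r³/μ) = 2π√((7.844×10⁷)³ / 3.793×10¹⁶).
r³/μ = 1.272×10⁷ s², so T = 2π × 3.567×10³ = 2.241×10⁴ s.
Converting: 2.241×10⁴ s ÷ 60.00 = 373.5 min.

T ≈ 374 min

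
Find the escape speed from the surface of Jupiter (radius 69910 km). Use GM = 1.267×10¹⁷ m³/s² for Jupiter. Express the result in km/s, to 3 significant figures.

r = R = 6.991×10⁷ m.
Escape speed v_esc = √(2μ/r) = √(2 × 1.267×10¹⁷ / 6.991×10⁷) = √(3.625×10⁹) = 60210 m/s.
= 60.21 km/s.

v_esc ≈ 60.2 km/s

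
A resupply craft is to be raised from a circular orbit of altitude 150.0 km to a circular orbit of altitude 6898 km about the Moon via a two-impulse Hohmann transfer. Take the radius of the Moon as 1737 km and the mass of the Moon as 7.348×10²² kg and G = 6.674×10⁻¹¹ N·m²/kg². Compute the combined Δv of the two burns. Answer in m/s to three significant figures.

Δv_total ≈ 756 m/s

μ = GM = 6.674×10⁻¹¹ × 7.348×10²² = 4.904×10¹² m³/s².
r₁ = 1737 + 150.0 = 1887.0 km = 1.8870×10⁶ m.
r₂ = 1737 + 6898 = 8635.0 km = 8.6350×10⁶ m.
Transfer ellipse a_t = (r₁ + r₂)/2 = 5.261×10⁶ m.
At r₁: circular v_c1 = √(μ/r₁) = 1612 m/s; transfer-perilune v_p = √[μ(2/r₁ − 1/a_t)] = 2065 m/s.
Δv₁ = v_p − v_c1 = 453.2 m/s.
At r₂: circular v_c2 = √(μ/r₂) = 753.6 m/s; transfer-apolune v_a = √[μ(2/r₂ − 1/a_t)] = 451.3 m/s.
Δv₂ = v_c2 − v_a = 302.3 m/s.
Total Δv = Δv₁ + Δv₂ = 755.5 m/s.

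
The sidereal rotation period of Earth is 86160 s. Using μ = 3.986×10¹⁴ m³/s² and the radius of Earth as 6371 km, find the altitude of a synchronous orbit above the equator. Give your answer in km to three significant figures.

A synchronous orbit has period T, so by Kepler's third law a = (μT²/4π²)^(1/3).
μT²/4π² = 3.986×10¹⁴ × (8.616×10⁴)² / 39.48 = 7.495×10²² m³.
a = 4.216×10⁷ m = 42163 km.
Altitude h = a − R = 42163 − 6371 = 35792 km.

h_sync ≈ 35800 km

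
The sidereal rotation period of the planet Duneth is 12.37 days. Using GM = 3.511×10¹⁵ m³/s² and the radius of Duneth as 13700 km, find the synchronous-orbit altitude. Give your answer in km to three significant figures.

h_sync ≈ 4.53×10⁵ km

T = 12.37 days = 1.069×10⁶ s.
A synchronous orbit has period T, so by Kepler's third law a = (μT²/4π²)^(1/3).
μT²/4π² = 3.511×10¹⁵ × (1.069×10⁶)² / 39.48 = 1.016×10²⁶ m³.
a = 4.666×10⁸ m = 4.6660×10⁵ km.
Altitude h = a − R = 4.6660×10⁵ − 13700 = 4.5290×10⁵ km.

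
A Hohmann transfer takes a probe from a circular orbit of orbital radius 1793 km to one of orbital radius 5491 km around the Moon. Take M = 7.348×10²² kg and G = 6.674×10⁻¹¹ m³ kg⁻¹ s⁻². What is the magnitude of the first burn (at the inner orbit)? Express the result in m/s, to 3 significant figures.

Δv ≈ 377 m/s

μ = GM = 6.674×10⁻¹¹ × 7.348×10²² = 4.904×10¹² m³/s².
r₁ = 1793 km = 1.793×10⁶ m.
r₂ = 5491 km = 5.491×10⁶ m.
Transfer ellipse a_t = (r₁ + r₂)/2 = 3.642×10⁶ m.
At r₁: circular v_c1 = √(μ/r₁) = 1654 m/s; transfer-perilune v_p = √[μ(2/r₁ − 1/a_t)] = 2031 m/s.
Δv₁ = v_p − v_c1 = 376.9 m/s.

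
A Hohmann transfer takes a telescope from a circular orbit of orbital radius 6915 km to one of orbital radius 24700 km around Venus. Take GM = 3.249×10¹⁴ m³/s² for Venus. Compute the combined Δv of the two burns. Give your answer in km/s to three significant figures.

Δv_total ≈ 2.94 km/s

r₁ = 6915 km = 6.915×10⁶ m.
r₂ = 24700 km = 2.470×10⁷ m.
Transfer ellipse a_t = (r₁ + r₂)/2 = 1.581×10⁷ m.
At r₁: circular v_c1 = √(μ/r₁) = 6855 m/s; transfer-periapsis v_p = √[μ(2/r₁ − 1/a_t)] = 8568 m/s.
Δv₁ = v_p − v_c1 = 1714 m/s.
At r₂: circular v_c2 = √(μ/r₂) = 3627 m/s; transfer-apoapsis v_a = √[μ(2/r₂ − 1/a_t)] = 2399 m/s.
Δv₂ = v_c2 − v_a = 1228 m/s.
Total Δv = Δv₁ + Δv₂ = 2942 m/s = 2.942 km/s.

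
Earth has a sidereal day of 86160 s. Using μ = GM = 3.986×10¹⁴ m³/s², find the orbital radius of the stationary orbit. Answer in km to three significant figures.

r_sync ≈ 42200 km

A synchronous orbit has period T, so by Kepler's third law a = (μT²/4π²)^(1/3).
μT²/4π² = 3.986×10¹⁴ × (8.616×10⁴)² / 39.48 = 7.495×10²² m³.
a = 4.216×10⁷ m = 42163 km.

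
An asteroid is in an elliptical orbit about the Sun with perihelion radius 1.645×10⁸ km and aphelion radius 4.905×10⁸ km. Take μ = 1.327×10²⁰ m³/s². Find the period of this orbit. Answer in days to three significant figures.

Semi-major axis a = (r_p + r_a)/2 = (1.6450×10⁸ + 4.9050×10⁸)/2 = 3.2750×10⁸ km = 3.275×10¹¹ m.
By Kepler's third law T = 2π√(a³/μ) = 2π × 1.627×10⁷ = 1.022×10⁸ s.
= 1183 days.

T ≈ 1180 days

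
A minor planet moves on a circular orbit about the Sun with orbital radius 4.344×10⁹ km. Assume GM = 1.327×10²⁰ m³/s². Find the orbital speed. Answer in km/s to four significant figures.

r = 4.344×10⁹ km = 4.344×10¹² m.
For a circular orbit v = √(μ/r) = √(1.327×10²⁰ / 4.344×10¹²) = √(3.055×10⁷) = 5527 m/s.
That is 5.527 km/s.

v ≈ 5.527 km/s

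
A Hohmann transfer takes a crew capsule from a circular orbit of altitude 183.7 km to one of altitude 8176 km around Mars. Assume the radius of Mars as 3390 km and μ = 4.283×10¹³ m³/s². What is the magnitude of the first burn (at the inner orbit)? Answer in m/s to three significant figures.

r₁ = 3390 + 183.7 = 3573.7 km = 3.5737×10⁶ m.
r₂ = 3390 + 8176 = 11566 km = 1.1566×10⁷ m.
Transfer ellipse a_t = (r₁ + r₂)/2 = 7.570×10⁶ m.
At r₁: circular v_c1 = √(μ/r₁) = 3462 m/s; transfer-periapsis v_p = √[μ(2/r₁ − 1/a_t)] = 4279 m/s.
Δv₁ = v_p − v_c1 = 817.3 m/s.

Δv ≈ 817 m/s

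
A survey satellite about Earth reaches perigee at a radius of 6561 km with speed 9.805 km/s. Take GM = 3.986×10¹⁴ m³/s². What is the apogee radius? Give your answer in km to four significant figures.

r_p = 6.561×10⁶ m.
Specific energy ε = v²/2 − μ/r = -1.268×10⁷ J/kg, so a = −μ/(2ε) = 1.571×10⁷ m.
The apsides satisfy r_p + r_a = 2a, so the apogee radius is 2a − r_p = 2.486×10⁷ m = 24865 km.

apogee radius ≈ 24860 km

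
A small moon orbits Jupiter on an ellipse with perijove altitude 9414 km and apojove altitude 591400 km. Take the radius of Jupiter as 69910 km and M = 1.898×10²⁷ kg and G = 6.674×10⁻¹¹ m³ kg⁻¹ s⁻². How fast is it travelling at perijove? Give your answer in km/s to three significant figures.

v ≈ 53.4 km/s

μ = GM = 6.674×10⁻¹¹ × 1.898×10²⁷ = 1.267×10¹⁷ m³/s².
r_p = 69910 + 9414 = 79324 km = 7.9324×10⁷ m.
r_a = 69910 + 591400 = 661310 km = 6.6131×10⁸ m.
Semi-major axis a = (r_p + r_a)/2 = 3.7032×10⁵ km = 3.703×10⁸ m.
Vis-viva: v² = μ(2/r − 1/a) = 1.267×10¹⁷ × (2.521×10⁻⁸ − 2.700×10⁻⁹) = 2.852×10⁹ m²/s².
v = 53400 m/s = 53.40 km/s.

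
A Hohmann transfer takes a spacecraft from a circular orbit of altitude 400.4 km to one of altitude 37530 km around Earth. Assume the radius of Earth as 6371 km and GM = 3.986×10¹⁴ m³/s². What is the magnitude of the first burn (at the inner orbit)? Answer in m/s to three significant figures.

Δv ≈ 2430 m/s

r₁ = 6371 + 400.4 = 6771.4 km = 6.7714×10⁶ m.
r₂ = 6371 + 37530 = 43901 km = 4.3901×10⁷ m.
Transfer ellipse a_t = (r₁ + r₂)/2 = 2.534×10⁷ m.
At r₁: circular v_c1 = √(μ/r₁) = 7672 m/s; transfer-perigee v_p = √[μ(2/r₁ − 1/a_t)] = 10100 m/s.
Δv₁ = v_p − v_c1 = 2427 m/s.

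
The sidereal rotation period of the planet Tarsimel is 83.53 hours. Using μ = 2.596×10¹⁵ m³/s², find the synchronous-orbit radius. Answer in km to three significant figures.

r_sync ≈ 1.81×10⁵ km

T = 83.53 hours = 3.007×10⁵ s.
A synchronous orbit has period T, so by Kepler's third law a = (μT²/4π²)^(1/3).
μT²/4π² = 2.596×10¹⁵ × (3.007×10⁵)² / 39.48 = 5.946×10²⁴ m³.
a = 1.812×10⁸ m = 1.8117×10⁵ km.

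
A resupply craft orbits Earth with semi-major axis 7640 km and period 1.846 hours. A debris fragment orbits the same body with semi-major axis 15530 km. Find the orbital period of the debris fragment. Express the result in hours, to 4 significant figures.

T₂ ≈ 5.350 hours

Kepler's third law: T² ∝ a³, so T₂ = T₁ (a₂/a₁)^(3/2).
a₂/a₁ = 2.033, (a₂/a₁)^(3/2) = 2.898.
T₂ = 1.846 × 2.898 = 5.350 hours.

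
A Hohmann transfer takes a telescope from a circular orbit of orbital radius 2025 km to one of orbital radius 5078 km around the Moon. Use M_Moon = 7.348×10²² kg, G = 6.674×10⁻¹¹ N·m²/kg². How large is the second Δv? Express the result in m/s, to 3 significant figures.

Δv ≈ 241 m/s

μ = GM = 6.674×10⁻¹¹ × 7.348×10²² = 4.904×10¹² m³/s².
r₁ = 2025 km = 2.025×10⁶ m.
r₂ = 5078 km = 5.078×10⁶ m.
Transfer ellipse a_t = (r₁ + r₂)/2 = 3.552×10⁶ m.
At r₁: circular v_c1 = √(μ/r₁) = 1556 m/s; transfer-perilune v_p = √[μ(2/r₁ − 1/a_t)] = 1861 m/s.
At r₂: circular v_c2 = √(μ/r₂) = 982.7 m/s; transfer-apolune v_a = √[μ(2/r₂ − 1/a_t)] = 742.1 m/s.
Δv₂ = v_c2 − v_a = 240.7 m/s.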